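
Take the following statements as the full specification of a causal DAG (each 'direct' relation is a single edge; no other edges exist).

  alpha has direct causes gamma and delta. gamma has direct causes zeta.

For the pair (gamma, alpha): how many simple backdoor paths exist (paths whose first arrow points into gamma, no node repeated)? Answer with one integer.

0

A backdoor path from gamma to alpha is any simple undirected path whose first edge points into gamma (i.e. leaves gamma via a parent).
Parents of gamma: {zeta}.
No simple path from any parent of gamma reaches alpha without revisiting gamma, so there are no backdoor paths.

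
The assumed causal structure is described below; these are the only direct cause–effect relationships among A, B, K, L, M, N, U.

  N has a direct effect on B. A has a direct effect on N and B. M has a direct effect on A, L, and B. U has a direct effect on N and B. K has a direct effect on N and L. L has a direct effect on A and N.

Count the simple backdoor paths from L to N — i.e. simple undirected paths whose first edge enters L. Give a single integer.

7

A backdoor path from L to N is any simple undirected path whose first edge points into L (i.e. leaves L via a parent).
Parents of L: {K, M}.
Enumerating:
  P1: L <- K -> N
  P2: L <- M -> A -> N
  P3: L <- M -> A -> B <- U -> N
  P4: L <- M -> A -> B <- N
  P5: L <- M -> B <- A -> N
  P6: L <- M -> B <- U -> N
  P7: L <- M -> B <- N
That exhausts the simple backdoor paths. Count: 7.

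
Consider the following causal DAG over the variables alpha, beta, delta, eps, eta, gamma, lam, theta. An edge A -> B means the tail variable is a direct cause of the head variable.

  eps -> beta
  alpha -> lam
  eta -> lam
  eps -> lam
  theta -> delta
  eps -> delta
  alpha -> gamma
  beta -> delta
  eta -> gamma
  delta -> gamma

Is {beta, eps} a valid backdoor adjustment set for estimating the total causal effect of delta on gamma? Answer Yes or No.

Backdoor paths from delta to gamma (paths whose first edge points into delta):
  P1: delta <- eps -> lam <- eta -> gamma
  P2: delta <- eps -> lam <- alpha -> gamma
  P3: delta <- beta <- eps -> lam <- eta -> gamma
  P4: delta <- beta <- eps -> lam <- alpha -> gamma
Condition 1 (no descendant of delta in the set): holds — descendants of delta are {gamma}; none are in {beta, eps}.
Condition 2 (every backdoor path blocked by {beta, eps}):
  P1: blocked at fork node eps ∈ conditioning set.
  P2: blocked at fork node eps ∈ conditioning set.
  P3: blocked at chain node beta ∈ conditioning set.
  P4: blocked at chain node beta ∈ conditioning set.
{beta, eps} satisfies the backdoor criterion.

Yes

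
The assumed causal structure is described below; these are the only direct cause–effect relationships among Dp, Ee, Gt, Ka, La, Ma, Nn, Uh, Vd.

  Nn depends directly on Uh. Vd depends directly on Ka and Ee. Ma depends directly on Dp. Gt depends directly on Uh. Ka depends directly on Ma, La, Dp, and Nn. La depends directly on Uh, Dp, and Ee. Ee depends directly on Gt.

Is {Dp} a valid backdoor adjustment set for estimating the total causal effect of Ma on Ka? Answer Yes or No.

Backdoor paths from Ma to Ka (paths whose first edge points into Ma):
  P1: Ma <- Dp -> La <- Uh -> Gt -> Ee -> Vd <- Ka
  P2: Ma <- Dp -> La <- Uh -> Nn -> Ka
  P3: Ma <- Dp -> La <- Ee <- Gt <- Uh -> Nn -> Ka
  P4: Ma <- Dp -> La <- Ee -> Vd <- Ka
  P5: Ma <- Dp -> La -> Ka
  P6: Ma <- Dp -> Ka
Condition 1 (no descendant of Ma in the set): holds — descendants of Ma are {Ka, Vd}; none are in {Dp}.
Condition 2 (every backdoor path blocked by {Dp}):
  P1: blocked at fork node Dp ∈ conditioning set.
  P2: blocked at fork node Dp ∈ conditioning set.
  P3: blocked at fork node Dp ∈ conditioning set.
  P4: blocked at fork node Dp ∈ conditioning set.
  P5: blocked at fork node Dp ∈ conditioning set.
  P6: blocked at fork node Dp ∈ conditioning set.
{Dp} satisfies the backdoor criterion.

Yes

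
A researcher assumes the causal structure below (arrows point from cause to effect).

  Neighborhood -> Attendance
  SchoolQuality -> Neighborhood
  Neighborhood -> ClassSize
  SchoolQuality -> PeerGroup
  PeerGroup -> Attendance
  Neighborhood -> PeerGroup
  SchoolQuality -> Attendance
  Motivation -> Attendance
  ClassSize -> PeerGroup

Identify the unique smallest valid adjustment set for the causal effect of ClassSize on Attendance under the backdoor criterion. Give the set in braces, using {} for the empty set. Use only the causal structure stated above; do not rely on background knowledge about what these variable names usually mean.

{Neighborhood}

Variables eligible for adjustment (non-descendants of ClassSize, excluding ClassSize and Attendance): {Motivation, Neighborhood, SchoolQuality}.
Backdoor paths from ClassSize to Attendance:
  P1: ClassSize <- Neighborhood <- SchoolQuality -> PeerGroup -> Attendance
  P2: ClassSize <- Neighborhood <- SchoolQuality -> Attendance
  P3: ClassSize <- Neighborhood -> PeerGroup <- SchoolQuality -> Attendance
  P4: ClassSize <- Neighborhood -> PeerGroup -> Attendance
  P5: ClassSize <- Neighborhood -> Attendance
The empty set is not sufficient: P1 (ClassSize <- Neighborhood <- SchoolQuality -> PeerGroup -> Attendance) has no collider blocking it and no conditioned non-collider, so it is open.
Try {Neighborhood}:
  P1: blocked at chain node Neighborhood ∈ conditioning set.
  P2: blocked at chain node Neighborhood ∈ conditioning set.
  P3: blocked at fork node Neighborhood ∈ conditioning set.
  P4: blocked at fork node Neighborhood ∈ conditioning set.
  P5: blocked at fork node Neighborhood ∈ conditioning set.
{Neighborhood} contains no descendant of ClassSize and blocks every backdoor path.
No other singleton works — e.g. {SchoolQuality} leaves P4 open — so {Neighborhood} is the unique smallest valid adjustment set.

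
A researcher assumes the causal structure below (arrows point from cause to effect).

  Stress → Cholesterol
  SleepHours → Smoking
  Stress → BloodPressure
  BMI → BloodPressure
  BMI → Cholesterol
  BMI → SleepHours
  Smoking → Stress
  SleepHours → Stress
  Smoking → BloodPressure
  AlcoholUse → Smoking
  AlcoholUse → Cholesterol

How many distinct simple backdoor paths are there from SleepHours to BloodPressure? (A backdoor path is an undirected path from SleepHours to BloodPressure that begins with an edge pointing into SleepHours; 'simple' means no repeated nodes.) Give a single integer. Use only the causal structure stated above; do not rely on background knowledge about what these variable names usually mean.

5

A backdoor path from SleepHours to BloodPressure is any simple undirected path whose first edge points into SleepHours (i.e. leaves SleepHours via a parent).
Parents of SleepHours: {BMI}.
Enumerating:
  P1: SleepHours <- BMI -> BloodPressure
  P2: SleepHours <- BMI -> Cholesterol <- AlcoholUse -> Smoking -> Stress -> BloodPressure
  P3: SleepHours <- BMI -> Cholesterol <- AlcoholUse -> Smoking -> BloodPressure
  P4: SleepHours <- BMI -> Cholesterol <- Stress <- Smoking -> BloodPressure
  P5: SleepHours <- BMI -> Cholesterol <- Stress -> BloodPressure
That exhausts the simple backdoor paths. Count: 5.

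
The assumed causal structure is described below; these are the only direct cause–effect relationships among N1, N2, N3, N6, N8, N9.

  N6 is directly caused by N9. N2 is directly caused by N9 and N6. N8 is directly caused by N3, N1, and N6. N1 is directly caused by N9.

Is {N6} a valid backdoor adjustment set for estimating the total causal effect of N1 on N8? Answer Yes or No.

Yes

Backdoor paths from N1 to N8 (paths whose first edge points into N1):
  P1: N1 <- N9 -> N6 -> N8
  P2: N1 <- N9 -> N2 <- N6 -> N8
Condition 1 (no descendant of N1 in the set): holds — descendants of N1 are {N8}; none are in {N6}.
Condition 2 (every backdoor path blocked by {N6}):
  P1: blocked at chain node N6 ∈ conditioning set.
  P2: blocked at collider N2 (neither it nor any descendant is in the conditioning set).
{N6} satisfies the backdoor criterion.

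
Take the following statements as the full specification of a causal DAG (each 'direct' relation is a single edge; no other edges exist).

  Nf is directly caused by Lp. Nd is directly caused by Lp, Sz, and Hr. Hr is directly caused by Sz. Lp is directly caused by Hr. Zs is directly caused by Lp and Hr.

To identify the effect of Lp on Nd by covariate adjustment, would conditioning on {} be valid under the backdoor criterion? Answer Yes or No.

No

Backdoor paths from Lp to Nd (paths whose first edge points into Lp):
  P1: Lp <- Hr <- Sz -> Nd
  P2: Lp <- Hr -> Nd
Condition 1 (no descendant of Lp in the set): holds — descendants of Lp are {Nd, Nf, Zs}; none are in {}.
Condition 2 (every backdoor path blocked by {}):
  P1: open — no interior node is in the conditioning set.
  P2: open — no interior node is in the conditioning set.
{} does not satisfy the backdoor criterion.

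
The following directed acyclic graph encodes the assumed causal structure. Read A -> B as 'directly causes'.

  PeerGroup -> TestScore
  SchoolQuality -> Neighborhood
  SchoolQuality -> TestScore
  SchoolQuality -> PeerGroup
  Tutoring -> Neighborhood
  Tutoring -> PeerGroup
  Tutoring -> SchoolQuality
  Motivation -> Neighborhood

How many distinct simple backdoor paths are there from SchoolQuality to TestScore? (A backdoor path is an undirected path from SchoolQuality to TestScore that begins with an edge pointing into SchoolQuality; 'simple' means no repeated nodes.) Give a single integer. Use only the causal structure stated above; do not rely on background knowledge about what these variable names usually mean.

1

A backdoor path from SchoolQuality to TestScore is any simple undirected path whose first edge points into SchoolQuality (i.e. leaves SchoolQuality via a parent).
Parents of SchoolQuality: {Tutoring}.
Enumerating:
  P1: SchoolQuality <- Tutoring -> PeerGroup -> TestScore
That exhausts the simple backdoor paths. Count: 1.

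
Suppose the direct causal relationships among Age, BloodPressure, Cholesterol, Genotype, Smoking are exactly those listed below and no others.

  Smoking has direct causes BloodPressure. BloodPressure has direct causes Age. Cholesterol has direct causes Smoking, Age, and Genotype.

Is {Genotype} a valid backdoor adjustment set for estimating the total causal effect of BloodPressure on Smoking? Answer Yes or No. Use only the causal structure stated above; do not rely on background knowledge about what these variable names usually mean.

Backdoor paths from BloodPressure to Smoking (paths whose first edge points into BloodPressure):
  P1: BloodPressure <- Age -> Cholesterol <- Smoking
Condition 1 (no descendant of BloodPressure in the set): holds — descendants of BloodPressure are {Cholesterol, Smoking}; none are in {Genotype}.
Condition 2 (every backdoor path blocked by {Genotype}):
  P1: blocked at collider Cholesterol (neither it nor any descendant is in the conditioning set).
{Genotype} satisfies the backdoor criterion.

Yes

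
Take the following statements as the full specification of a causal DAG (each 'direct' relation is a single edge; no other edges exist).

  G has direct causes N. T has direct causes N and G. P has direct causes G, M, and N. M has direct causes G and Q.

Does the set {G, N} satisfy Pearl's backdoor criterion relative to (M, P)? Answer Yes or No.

Yes

Backdoor paths from M to P (paths whose first edge points into M):
  P1: M <- G <- N -> P
  P2: M <- G -> P
  P3: M <- G -> T <- N -> P
Condition 1 (no descendant of M in the set): holds — descendants of M are {P}; none are in {G, N}.
Condition 2 (every backdoor path blocked by {G, N}):
  P1: blocked at chain node G ∈ conditioning set.
  P2: blocked at fork node G ∈ conditioning set.
  P3: blocked at fork node G ∈ conditioning set.
{G, N} satisfies the backdoor criterion.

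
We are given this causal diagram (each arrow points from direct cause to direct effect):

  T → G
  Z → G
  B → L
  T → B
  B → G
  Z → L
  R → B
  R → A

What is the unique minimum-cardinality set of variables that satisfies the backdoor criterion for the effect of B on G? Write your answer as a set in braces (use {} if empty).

Variables eligible for adjustment (non-descendants of B, excluding B and G): {A, R, T, Z}.
Backdoor paths from B to G:
  P1: B <- T -> G
The empty set is not sufficient: P1 (B <- T -> G) has no collider blocking it and no conditioned non-collider, so it is open.
Try {T}:
  P1: blocked at fork node T ∈ conditioning set.
{T} contains no descendant of B and blocks every backdoor path.
No other singleton works — e.g. {R} leaves P1 open — so {T} is the unique smallest valid adjustment set.

{T}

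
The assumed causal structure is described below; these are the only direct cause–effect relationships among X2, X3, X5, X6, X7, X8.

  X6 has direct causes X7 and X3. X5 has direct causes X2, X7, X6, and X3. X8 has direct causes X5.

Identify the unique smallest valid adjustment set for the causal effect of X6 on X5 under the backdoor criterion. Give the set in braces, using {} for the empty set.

Variables eligible for adjustment (non-descendants of X6, excluding X6 and X5): {X2, X3, X7}.
Backdoor paths from X6 to X5:
  P1: X6 <- X7 -> X5
  P2: X6 <- X3 -> X5
The empty set is not sufficient: P1 (X6 <- X7 -> X5) has no collider blocking it and no conditioned non-collider, so it is open.
Try {X3, X7}:
  P1: blocked at fork node X7 ∈ conditioning set.
  P2: blocked at fork node X3 ∈ conditioning set.
{X3, X7} contains no descendant of X6 and blocks every backdoor path.
Every element of {X3, X7} is needed (dropping X3 leaves P2 open; dropping X7 leaves P1 open), so no proper subset is valid.
Among all size-2 subsets of the eligible variables, only {X3, X7} blocks every backdoor path, so it is the unique smallest valid adjustment set.

{X3, X7}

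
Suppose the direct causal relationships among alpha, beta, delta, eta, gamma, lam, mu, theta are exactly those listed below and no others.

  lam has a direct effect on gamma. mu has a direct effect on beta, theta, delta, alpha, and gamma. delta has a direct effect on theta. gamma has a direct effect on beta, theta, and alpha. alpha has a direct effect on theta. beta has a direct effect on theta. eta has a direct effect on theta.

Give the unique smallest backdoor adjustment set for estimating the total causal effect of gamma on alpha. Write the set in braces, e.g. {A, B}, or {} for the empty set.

Variables eligible for adjustment (non-descendants of gamma, excluding gamma and alpha): {delta, eta, lam, mu}.
Backdoor paths from gamma to alpha:
  P1: gamma <- mu -> beta -> theta <- alpha
  P2: gamma <- mu -> alpha
  P3: gamma <- mu -> delta -> theta <- alpha
  P4: gamma <- mu -> theta <- alpha
The empty set is not sufficient: P2 (gamma <- mu -> alpha) has no collider blocking it and no conditioned non-collider, so it is open.
Try {mu}:
  P1: blocked at fork node mu ∈ conditioning set.
  P2: blocked at fork node mu ∈ conditioning set.
  P3: blocked at fork node mu ∈ conditioning set.
  P4: blocked at fork node mu ∈ conditioning set.
{mu} contains no descendant of gamma and blocks every backdoor path.
No other singleton works — e.g. {eta} leaves P2 open — so {mu} is the unique smallest valid adjustment set.

{mu}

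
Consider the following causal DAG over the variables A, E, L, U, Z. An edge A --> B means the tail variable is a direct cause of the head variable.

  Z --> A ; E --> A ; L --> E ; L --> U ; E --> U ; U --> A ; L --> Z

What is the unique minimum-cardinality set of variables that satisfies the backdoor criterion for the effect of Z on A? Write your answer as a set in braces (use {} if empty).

{L}

Variables eligible for adjustment (non-descendants of Z, excluding Z and A): {E, L, U}.
Backdoor paths from Z to A:
  P1: Z <- L -> E -> U -> A
  P2: Z <- L -> E -> A
  P3: Z <- L -> U <- E -> A
  P4: Z <- L -> U -> A
The empty set is not sufficient: P1 (Z <- L -> E -> U -> A) has no collider blocking it and no conditioned non-collider, so it is open.
Try {L}:
  P1: blocked at fork node L ∈ conditioning set.
  P2: blocked at fork node L ∈ conditioning set.
  P3: blocked at fork node L ∈ conditioning set.
  P4: blocked at fork node L ∈ conditioning set.
{L} contains no descendant of Z and blocks every backdoor path.
No other singleton works — e.g. {E} leaves P4 open — so {L} is the unique smallest valid adjustment set.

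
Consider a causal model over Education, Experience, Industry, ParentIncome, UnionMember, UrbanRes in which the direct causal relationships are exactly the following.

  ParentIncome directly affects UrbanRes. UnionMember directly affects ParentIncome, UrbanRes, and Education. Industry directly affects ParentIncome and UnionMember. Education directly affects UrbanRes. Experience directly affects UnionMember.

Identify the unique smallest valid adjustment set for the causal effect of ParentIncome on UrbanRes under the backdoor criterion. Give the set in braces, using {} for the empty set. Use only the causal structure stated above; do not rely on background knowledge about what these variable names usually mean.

{UnionMember}

Variables eligible for adjustment (non-descendants of ParentIncome, excluding ParentIncome and UrbanRes): {Education, Experience, Industry, UnionMember}.
Backdoor paths from ParentIncome to UrbanRes:
  P1: ParentIncome <- Industry -> UnionMember -> Education -> UrbanRes
  P2: ParentIncome <- Industry -> UnionMember -> UrbanRes
  P3: ParentIncome <- UnionMember -> Education -> UrbanRes
  P4: ParentIncome <- UnionMember -> UrbanRes
The empty set is not sufficient: P1 (ParentIncome <- Industry -> UnionMember -> Education -> UrbanRes) has no collider blocking it and no conditioned non-collider, so it is open.
Try {UnionMember}:
  P1: blocked at chain node UnionMember ∈ conditioning set.
  P2: blocked at chain node UnionMember ∈ conditioning set.
  P3: blocked at fork node UnionMember ∈ conditioning set.
  P4: blocked at fork node UnionMember ∈ conditioning set.
{UnionMember} contains no descendant of ParentIncome and blocks every backdoor path.
No other singleton works — e.g. {Industry} leaves P3 open — so {UnionMember} is the unique smallest valid adjustment set.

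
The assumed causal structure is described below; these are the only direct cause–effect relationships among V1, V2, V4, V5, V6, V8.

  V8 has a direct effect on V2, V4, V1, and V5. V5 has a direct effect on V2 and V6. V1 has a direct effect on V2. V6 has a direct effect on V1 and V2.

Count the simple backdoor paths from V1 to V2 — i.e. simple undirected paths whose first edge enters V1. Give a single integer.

A backdoor path from V1 to V2 is any simple undirected path whose first edge points into V1 (i.e. leaves V1 via a parent).
Parents of V1: {V6, V8}.
Enumerating:
  P1: V1 <- V8 -> V5 -> V6 -> V2
  P2: V1 <- V8 -> V5 -> V2
  P3: V1 <- V8 -> V2
  P4: V1 <- V6 <- V5 <- V8 -> V2
  P5: V1 <- V6 <- V5 -> V2
  P6: V1 <- V6 -> V2
That exhausts the simple backdoor paths. Count: 6.

6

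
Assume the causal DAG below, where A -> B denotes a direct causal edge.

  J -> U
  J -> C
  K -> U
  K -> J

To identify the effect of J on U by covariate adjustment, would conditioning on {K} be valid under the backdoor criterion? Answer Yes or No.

Backdoor paths from J to U (paths whose first edge points into J):
  P1: J <- K -> U
Condition 1 (no descendant of J in the set): holds — descendants of J are {C, U}; none are in {K}.
Condition 2 (every backdoor path blocked by {K}):
  P1: blocked at fork node K ∈ conditioning set.
{K} satisfies the backdoor criterion.

Yes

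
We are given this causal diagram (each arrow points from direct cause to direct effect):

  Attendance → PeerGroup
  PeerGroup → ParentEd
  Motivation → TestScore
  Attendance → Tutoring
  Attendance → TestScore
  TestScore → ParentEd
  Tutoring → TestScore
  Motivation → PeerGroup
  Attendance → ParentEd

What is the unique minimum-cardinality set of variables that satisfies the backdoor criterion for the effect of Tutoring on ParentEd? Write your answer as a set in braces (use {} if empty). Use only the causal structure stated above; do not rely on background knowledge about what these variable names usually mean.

Variables eligible for adjustment (non-descendants of Tutoring, excluding Tutoring and ParentEd): {Attendance, Motivation, PeerGroup}.
Backdoor paths from Tutoring to ParentEd:
  P1: Tutoring <- Attendance -> PeerGroup <- Motivation -> TestScore -> ParentEd
  P2: Tutoring <- Attendance -> PeerGroup -> ParentEd
  P3: Tutoring <- Attendance -> TestScore <- Motivation -> PeerGroup -> ParentEd
  P4: Tutoring <- Attendance -> TestScore -> ParentEd
  P5: Tutoring <- Attendance -> ParentEd
The empty set is not sufficient: P2 (Tutoring <- Attendance -> PeerGroup -> ParentEd) has no collider blocking it and no conditioned non-collider, so it is open.
Try {Attendance}:
  P1: blocked at fork node Attendance ∈ conditioning set.
  P2: blocked at fork node Attendance ∈ conditioning set.
  P3: blocked at fork node Attendance ∈ conditioning set.
  P4: blocked at fork node Attendance ∈ conditioning set.
  P5: blocked at fork node Attendance ∈ conditioning set.
{Attendance} contains no descendant of Tutoring and blocks every backdoor path.
No other singleton works — e.g. {Motivation} leaves P2 open — so {Attendance} is the unique smallest valid adjustment set.

{Attendance}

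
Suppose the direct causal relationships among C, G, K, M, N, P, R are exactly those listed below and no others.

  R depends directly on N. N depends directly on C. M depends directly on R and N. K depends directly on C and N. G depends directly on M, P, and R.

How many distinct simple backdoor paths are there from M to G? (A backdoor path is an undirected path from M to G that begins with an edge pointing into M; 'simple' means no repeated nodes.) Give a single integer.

2

A backdoor path from M to G is any simple undirected path whose first edge points into M (i.e. leaves M via a parent).
Parents of M: {N, R}.
Enumerating:
  P1: M <- N -> R -> G
  P2: M <- R -> G
That exhausts the simple backdoor paths. Count: 2.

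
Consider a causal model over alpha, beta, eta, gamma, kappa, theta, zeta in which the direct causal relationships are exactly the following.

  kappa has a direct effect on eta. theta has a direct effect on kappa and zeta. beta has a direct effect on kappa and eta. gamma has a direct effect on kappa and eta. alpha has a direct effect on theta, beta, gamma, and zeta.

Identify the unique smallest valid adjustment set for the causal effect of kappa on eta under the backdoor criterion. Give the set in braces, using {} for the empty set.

{beta, gamma}

Variables eligible for adjustment (non-descendants of kappa, excluding kappa and eta): {alpha, beta, gamma, theta, zeta}.
Backdoor paths from kappa to eta:
  P1: kappa <- theta <- alpha -> beta -> eta
  P2: kappa <- theta <- alpha -> gamma -> eta
  P3: kappa <- theta -> zeta <- alpha -> beta -> eta
  P4: kappa <- theta -> zeta <- alpha -> gamma -> eta
  P5: kappa <- beta <- alpha -> gamma -> eta
  P6: kappa <- beta -> eta
  P7: kappa <- gamma <- alpha -> beta -> eta
  P8: kappa <- gamma -> eta
The empty set is not sufficient: P1 (kappa <- theta <- alpha -> beta -> eta) has no collider blocking it and no conditioned non-collider, so it is open.
Try {beta, gamma}:
  P1: blocked at chain node beta ∈ conditioning set.
  P2: blocked at chain node gamma ∈ conditioning set.
  P3: blocked at collider zeta (neither it nor any descendant is in the conditioning set).
  P4: blocked at collider zeta (neither it nor any descendant is in the conditioning set).
  P5: blocked at chain node beta ∈ conditioning set.
  P6: blocked at fork node beta ∈ conditioning set.
  P7: blocked at chain node gamma ∈ conditioning set.
  P8: blocked at fork node gamma ∈ conditioning set.
{beta, gamma} contains no descendant of kappa and blocks every backdoor path.
Every element of {beta, gamma} is needed (dropping beta leaves P1 open; dropping gamma leaves P2 open), so no proper subset is valid.
Among all size-2 subsets of the eligible variables, only {beta, gamma} blocks every backdoor path, so it is the unique smallest valid adjustment set.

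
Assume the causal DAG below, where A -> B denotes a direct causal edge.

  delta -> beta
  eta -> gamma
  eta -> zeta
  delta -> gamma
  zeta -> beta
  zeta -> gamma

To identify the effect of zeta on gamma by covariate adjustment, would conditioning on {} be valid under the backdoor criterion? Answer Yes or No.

No

Backdoor paths from zeta to gamma (paths whose first edge points into zeta):
  P1: zeta <- eta -> gamma
Condition 1 (no descendant of zeta in the set): holds — descendants of zeta are {beta, gamma}; none are in {}.
Condition 2 (every backdoor path blocked by {}):
  P1: open — no interior node is in the conditioning set.
{} does not satisfy the backdoor criterion.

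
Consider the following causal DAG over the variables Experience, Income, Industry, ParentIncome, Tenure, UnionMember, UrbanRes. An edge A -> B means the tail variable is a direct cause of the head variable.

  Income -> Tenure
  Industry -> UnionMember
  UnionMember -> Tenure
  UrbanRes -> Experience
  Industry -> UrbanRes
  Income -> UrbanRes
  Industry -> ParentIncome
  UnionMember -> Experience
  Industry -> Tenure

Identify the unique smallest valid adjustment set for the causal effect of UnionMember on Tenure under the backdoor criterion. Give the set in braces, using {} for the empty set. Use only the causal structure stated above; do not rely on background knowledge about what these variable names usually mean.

{Industry}

Variables eligible for adjustment (non-descendants of UnionMember, excluding UnionMember and Tenure): {Income, Industry, ParentIncome, UrbanRes}.
Backdoor paths from UnionMember to Tenure:
  P1: UnionMember <- Industry -> Tenure
  P2: UnionMember <- Industry -> UrbanRes <- Income -> Tenure
The empty set is not sufficient: P1 (UnionMember <- Industry -> Tenure) has no collider blocking it and no conditioned non-collider, so it is open.
Try {Industry}:
  P1: blocked at fork node Industry ∈ conditioning set.
  P2: blocked at fork node Industry ∈ conditioning set.
{Industry} contains no descendant of UnionMember and blocks every backdoor path.
No other singleton works — e.g. {Income} leaves P1 open — so {Industry} is the unique smallest valid adjustment set.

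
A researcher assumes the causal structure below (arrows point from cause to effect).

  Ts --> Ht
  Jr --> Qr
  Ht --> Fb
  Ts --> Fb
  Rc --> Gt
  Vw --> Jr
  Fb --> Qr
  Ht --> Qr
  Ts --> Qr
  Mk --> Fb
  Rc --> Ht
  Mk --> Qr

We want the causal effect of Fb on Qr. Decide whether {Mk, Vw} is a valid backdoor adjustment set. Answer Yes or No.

Backdoor paths from Fb to Qr (paths whose first edge points into Fb):
  P1: Fb <- Mk -> Qr
  P2: Fb <- Ts -> Ht -> Qr
  P3: Fb <- Ts -> Qr
  P4: Fb <- Ht <- Ts -> Qr
  P5: Fb <- Ht -> Qr
Condition 1 (no descendant of Fb in the set): holds — descendants of Fb are {Qr}; none are in {Mk, Vw}.
Condition 2 (every backdoor path blocked by {Mk, Vw}):
  P1: blocked at fork node Mk ∈ conditioning set.
  P2: open — no interior node is in the conditioning set.
  P3: open — no interior node is in the conditioning set.
  P4: open — no interior node is in the conditioning set.
  P5: open — no interior node is in the conditioning set.
{Mk, Vw} does not satisfy the backdoor criterion.

No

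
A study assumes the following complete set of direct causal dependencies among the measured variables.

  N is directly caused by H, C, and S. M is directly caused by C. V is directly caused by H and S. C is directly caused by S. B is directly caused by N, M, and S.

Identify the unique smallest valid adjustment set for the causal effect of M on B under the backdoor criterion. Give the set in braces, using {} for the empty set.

Variables eligible for adjustment (non-descendants of M, excluding M and B): {C, H, N, S, V}.
Backdoor paths from M to B:
  P1: M <- C <- S -> N -> B
  P2: M <- C <- S -> B
  P3: M <- C <- S -> V <- H -> N -> B
  P4: M <- C -> N <- S -> B
  P5: M <- C -> N <- H -> V <- S -> B
  P6: M <- C -> N -> B
The empty set is not sufficient: P1 (M <- C <- S -> N -> B) has no collider blocking it and no conditioned non-collider, so it is open.
Try {C}:
  P1: blocked at chain node C ∈ conditioning set.
  P2: blocked at chain node C ∈ conditioning set.
  P3: blocked at chain node C ∈ conditioning set.
  P4: blocked at fork node C ∈ conditioning set.
  P5: blocked at fork node C ∈ conditioning set.
  P6: blocked at fork node C ∈ conditioning set.
{C} contains no descendant of M and blocks every backdoor path.
No other singleton works — e.g. {S} leaves P6 open — so {C} is the unique smallest valid adjustment set.

{C}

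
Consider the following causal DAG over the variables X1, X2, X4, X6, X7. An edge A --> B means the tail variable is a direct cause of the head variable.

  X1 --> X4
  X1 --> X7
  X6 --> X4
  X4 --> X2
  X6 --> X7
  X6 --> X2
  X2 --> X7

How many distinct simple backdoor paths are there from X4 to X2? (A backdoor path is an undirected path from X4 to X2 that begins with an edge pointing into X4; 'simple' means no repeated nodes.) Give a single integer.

4

A backdoor path from X4 to X2 is any simple undirected path whose first edge points into X4 (i.e. leaves X4 via a parent).
Parents of X4: {X1, X6}.
Enumerating:
  P1: X4 <- X1 -> X7 <- X6 -> X2
  P2: X4 <- X1 -> X7 <- X2
  P3: X4 <- X6 -> X2
  P4: X4 <- X6 -> X7 <- X2
That exhausts the simple backdoor paths. Count: 4.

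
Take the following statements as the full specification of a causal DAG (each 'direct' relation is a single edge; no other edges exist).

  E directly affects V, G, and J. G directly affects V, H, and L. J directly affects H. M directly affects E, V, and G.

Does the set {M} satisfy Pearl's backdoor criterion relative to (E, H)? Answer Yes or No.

Backdoor paths from E to H (paths whose first edge points into E):
  P1: E <- M -> G -> H
  P2: E <- M -> V <- G -> H
Condition 1 (no descendant of E in the set): holds — descendants of E are {G, H, J, L, V}; none are in {M}.
Condition 2 (every backdoor path blocked by {M}):
  P1: blocked at fork node M ∈ conditioning set.
  P2: blocked at fork node M ∈ conditioning set.
{M} satisfies the backdoor criterion.

Yes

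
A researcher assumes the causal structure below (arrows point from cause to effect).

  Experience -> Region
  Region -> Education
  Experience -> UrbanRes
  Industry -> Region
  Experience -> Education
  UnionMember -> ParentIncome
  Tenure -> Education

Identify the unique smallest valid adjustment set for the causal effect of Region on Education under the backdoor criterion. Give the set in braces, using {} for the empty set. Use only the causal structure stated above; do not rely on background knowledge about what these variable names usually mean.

{Experience}

Variables eligible for adjustment (non-descendants of Region, excluding Region and Education): {Experience, Industry, ParentIncome, Tenure, UnionMember, UrbanRes}.
Backdoor paths from Region to Education:
  P1: Region <- Experience -> Education
The empty set is not sufficient: P1 (Region <- Experience -> Education) has no collider blocking it and no conditioned non-collider, so it is open.
Try {Experience}:
  P1: blocked at fork node Experience ∈ conditioning set.
{Experience} contains no descendant of Region and blocks every backdoor path.
No other singleton works — e.g. {UnionMember} leaves P1 open — so {Experience} is the unique smallest valid adjustment set.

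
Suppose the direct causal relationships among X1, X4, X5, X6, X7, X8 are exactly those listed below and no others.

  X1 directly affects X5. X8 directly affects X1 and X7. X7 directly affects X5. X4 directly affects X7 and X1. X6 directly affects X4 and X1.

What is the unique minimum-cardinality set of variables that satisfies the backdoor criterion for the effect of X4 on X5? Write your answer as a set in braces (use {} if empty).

Variables eligible for adjustment (non-descendants of X4, excluding X4 and X5): {X6, X8}.
Backdoor paths from X4 to X5:
  P1: X4 <- X6 -> X1 <- X8 -> X7 -> X5
  P2: X4 <- X6 -> X1 -> X5
The empty set is not sufficient: P2 (X4 <- X6 -> X1 -> X5) has no collider blocking it and no conditioned non-collider, so it is open.
Try {X6}:
  P1: blocked at fork node X6 ∈ conditioning set.
  P2: blocked at fork node X6 ∈ conditioning set.
{X6} contains no descendant of X4 and blocks every backdoor path.
No other singleton works — e.g. {X8} leaves P2 open — so {X6} is the unique smallest valid adjustment set.

{X6}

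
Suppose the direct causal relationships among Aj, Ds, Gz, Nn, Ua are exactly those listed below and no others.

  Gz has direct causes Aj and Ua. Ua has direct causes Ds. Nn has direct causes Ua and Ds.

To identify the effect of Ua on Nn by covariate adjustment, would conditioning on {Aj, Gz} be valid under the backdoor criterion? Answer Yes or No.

No

Backdoor paths from Ua to Nn (paths whose first edge points into Ua):
  P1: Ua <- Ds -> Nn
Condition 1 (no descendant of Ua in the set): FAILS — Gz is a descendant of Ua.
Condition 2 (every backdoor path blocked by {Aj, Gz}):
  P1: open — no interior node is in the conditioning set.
{Aj, Gz} does not satisfy the backdoor criterion.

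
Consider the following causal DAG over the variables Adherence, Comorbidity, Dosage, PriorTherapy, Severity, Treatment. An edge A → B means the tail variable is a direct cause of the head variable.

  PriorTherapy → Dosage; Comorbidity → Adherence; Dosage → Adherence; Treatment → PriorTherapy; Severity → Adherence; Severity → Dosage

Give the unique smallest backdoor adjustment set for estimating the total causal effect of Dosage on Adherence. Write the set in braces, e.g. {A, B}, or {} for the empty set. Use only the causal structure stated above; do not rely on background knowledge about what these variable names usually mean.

Variables eligible for adjustment (non-descendants of Dosage, excluding Dosage and Adherence): {Comorbidity, PriorTherapy, Severity, Treatment}.
Backdoor paths from Dosage to Adherence:
  P1: Dosage <- Severity -> Adherence
The empty set is not sufficient: P1 (Dosage <- Severity -> Adherence) has no collider blocking it and no conditioned non-collider, so it is open.
Try {Severity}:
  P1: blocked at fork node Severity ∈ conditioning set.
{Severity} contains no descendant of Dosage and blocks every backdoor path.
No other singleton works — e.g. {Treatment} leaves P1 open — so {Severity} is the unique smallest valid adjustment set.

{Severity}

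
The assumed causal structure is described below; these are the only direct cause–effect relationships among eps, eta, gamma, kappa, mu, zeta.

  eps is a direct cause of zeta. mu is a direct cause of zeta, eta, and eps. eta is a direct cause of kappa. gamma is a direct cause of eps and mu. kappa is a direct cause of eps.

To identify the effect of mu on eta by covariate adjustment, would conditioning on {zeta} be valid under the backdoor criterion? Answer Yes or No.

Backdoor paths from mu to eta (paths whose first edge points into mu):
  P1: mu <- gamma -> eps <- kappa <- eta
Condition 1 (no descendant of mu in the set): FAILS — zeta is a descendant of mu.
Condition 2 (every backdoor path blocked by {zeta}):
  P1: open — collider(s) eps are conditioned on (or have a conditioned descendant) and no non-collider on the path is in the set.
{zeta} does not satisfy the backdoor criterion.

No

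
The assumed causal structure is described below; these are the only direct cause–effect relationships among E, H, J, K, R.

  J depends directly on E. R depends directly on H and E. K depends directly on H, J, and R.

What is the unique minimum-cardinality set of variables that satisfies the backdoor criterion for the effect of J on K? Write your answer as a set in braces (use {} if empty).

Variables eligible for adjustment (non-descendants of J, excluding J and K): {E, H, R}.
Backdoor paths from J to K:
  P1: J <- E -> R <- H -> K
  P2: J <- E -> R -> K
The empty set is not sufficient: P2 (J <- E -> R -> K) has no collider blocking it and no conditioned non-collider, so it is open.
Try {E}:
  P1: blocked at fork node E ∈ conditioning set.
  P2: blocked at fork node E ∈ conditioning set.
{E} contains no descendant of J and blocks every backdoor path.
No other singleton works — e.g. {H} leaves P2 open — so {E} is the unique smallest valid adjustment set.

{E}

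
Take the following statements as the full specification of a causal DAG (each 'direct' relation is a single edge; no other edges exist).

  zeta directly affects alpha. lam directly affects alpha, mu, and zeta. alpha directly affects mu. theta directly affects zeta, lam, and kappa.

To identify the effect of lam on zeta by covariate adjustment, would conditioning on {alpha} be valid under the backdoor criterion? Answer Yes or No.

No

Backdoor paths from lam to zeta (paths whose first edge points into lam):
  P1: lam <- theta -> zeta
Condition 1 (no descendant of lam in the set): FAILS — alpha is a descendant of lam.
Condition 2 (every backdoor path blocked by {alpha}):
  P1: open — no interior node is in the conditioning set.
{alpha} does not satisfy the backdoor criterion.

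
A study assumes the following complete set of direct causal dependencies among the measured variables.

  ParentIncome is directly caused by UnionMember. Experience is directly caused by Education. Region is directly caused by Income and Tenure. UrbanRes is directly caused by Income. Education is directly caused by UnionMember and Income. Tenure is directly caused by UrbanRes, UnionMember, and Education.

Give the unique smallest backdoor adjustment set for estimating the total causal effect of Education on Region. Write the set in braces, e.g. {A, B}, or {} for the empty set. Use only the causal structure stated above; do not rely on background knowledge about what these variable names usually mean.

{Income, UnionMember}

Variables eligible for adjustment (non-descendants of Education, excluding Education and Region): {Income, ParentIncome, UnionMember, UrbanRes}.
Backdoor paths from Education to Region:
  P1: Education <- UnionMember -> Tenure <- UrbanRes <- Income -> Region
  P2: Education <- UnionMember -> Tenure -> Region
  P3: Education <- Income -> UrbanRes -> Tenure -> Region
  P4: Education <- Income -> Region
The empty set is not sufficient: P2 (Education <- UnionMember -> Tenure -> Region) has no collider blocking it and no conditioned non-collider, so it is open.
Try {Income, UnionMember}:
  P1: blocked at fork node UnionMember ∈ conditioning set.
  P2: blocked at fork node UnionMember ∈ conditioning set.
  P3: blocked at fork node Income ∈ conditioning set.
  P4: blocked at fork node Income ∈ conditioning set.
{Income, UnionMember} contains no descendant of Education and blocks every backdoor path.
Every element of {Income, UnionMember} is needed (dropping Income leaves P3 open; dropping UnionMember leaves P2 open), so no proper subset is valid.
Among all size-2 subsets of the eligible variables, only {Income, UnionMember} blocks every backdoor path, so it is the unique smallest valid adjustment set.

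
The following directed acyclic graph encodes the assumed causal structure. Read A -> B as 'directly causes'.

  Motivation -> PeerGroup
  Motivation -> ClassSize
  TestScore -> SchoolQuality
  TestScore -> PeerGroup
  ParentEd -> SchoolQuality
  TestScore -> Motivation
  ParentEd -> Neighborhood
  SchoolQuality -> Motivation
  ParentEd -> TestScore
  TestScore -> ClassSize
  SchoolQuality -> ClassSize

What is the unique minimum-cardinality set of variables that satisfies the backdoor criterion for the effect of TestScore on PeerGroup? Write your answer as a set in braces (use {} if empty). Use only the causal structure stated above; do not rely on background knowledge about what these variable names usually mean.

Variables eligible for adjustment (non-descendants of TestScore, excluding TestScore and PeerGroup): {Neighborhood, ParentEd}.
Backdoor paths from TestScore to PeerGroup:
  P1: TestScore <- ParentEd -> SchoolQuality -> Motivation -> PeerGroup
  P2: TestScore <- ParentEd -> SchoolQuality -> ClassSize <- Motivation -> PeerGroup
The empty set is not sufficient: P1 (TestScore <- ParentEd -> SchoolQuality -> Motivation -> PeerGroup) has no collider blocking it and no conditioned non-collider, so it is open.
Try {ParentEd}:
  P1: blocked at fork node ParentEd ∈ conditioning set.
  P2: blocked at fork node ParentEd ∈ conditioning set.
{ParentEd} contains no descendant of TestScore and blocks every backdoor path.
No other singleton works — e.g. {Neighborhood} leaves P1 open — so {ParentEd} is the unique smallest valid adjustment set.

{ParentEd}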